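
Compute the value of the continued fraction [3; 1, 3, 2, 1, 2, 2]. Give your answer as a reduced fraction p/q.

313/83

Collapse the nested fraction from the inside out:
Start with 2.
2 + 1/(2/1) = 2 + 1/2 = 5/2
1 + 1/(5/2) = 1 + 2/5 = 7/5
2 + 1/(7/5) = 2 + 5/7 = 19/7
3 + 1/(19/7) = 3 + 7/19 = 64/19
1 + 1/(64/19) = 1 + 19/64 = 83/64
3 + 1/(83/64) = 3 + 64/83 = 313/83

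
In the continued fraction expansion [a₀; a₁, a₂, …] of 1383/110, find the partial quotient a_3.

Repeatedly divide and take the remainder:
1383 ÷ 110 → quotient 12, remainder 63
110 ÷ 63 → quotient 1, remainder 47
63 ÷ 47 → quotient 1, remainder 16
47 ÷ 16 → quotient 2, remainder 15

2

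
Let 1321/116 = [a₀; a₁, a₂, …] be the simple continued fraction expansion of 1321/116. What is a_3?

1321 ÷ 116 → quotient 11, remainder 45
116 ÷ 45 → quotient 2, remainder 26
45 ÷ 26 → quotient 1, remainder 19
26 ÷ 19 → quotient 1, remainder 7

1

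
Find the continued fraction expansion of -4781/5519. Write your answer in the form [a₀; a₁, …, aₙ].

[-1; 7, 2, 11, 32]

Run the Euclidean algorithm, recording each quotient:
-4781 = -1·5519 + 738, so a_0 = -1
5519 = 7·738 + 353, so a_1 = 7
738 = 2·353 + 32, so a_2 = 2
353 = 11·32 + 1, so a_3 = 11
32 = 32·1 + 0, so a_4 = 32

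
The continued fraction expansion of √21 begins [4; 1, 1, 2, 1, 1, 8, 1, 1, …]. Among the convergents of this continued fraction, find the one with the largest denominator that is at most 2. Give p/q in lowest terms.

a_0 = 4: 4/1  (≤ bound)
a_1 = 1: 5/1  (≤ bound)
a_2 = 1: 9/2  (≤ bound)
a_3 = 2: 23/5  (> 2, stop)

9/2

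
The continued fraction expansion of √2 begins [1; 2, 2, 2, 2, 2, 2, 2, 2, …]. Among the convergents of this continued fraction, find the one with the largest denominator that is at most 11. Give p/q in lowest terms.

a_0 = 1: 1/1  (≤ bound)
a_1 = 2: 3/2  (≤ bound)
a_2 = 2: 7/5  (≤ bound)
a_3 = 2: 17/12  (> 11, stop)

7/5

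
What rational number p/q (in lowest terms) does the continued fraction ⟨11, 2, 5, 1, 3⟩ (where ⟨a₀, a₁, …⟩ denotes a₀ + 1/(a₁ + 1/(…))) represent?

573/50

Collapse the nested fraction from the inside out:
Start with 3.
1 + 1/(3/1) = 1 + 1/3 = 4/3
5 + 1/(4/3) = 5 + 3/4 = 23/4
2 + 1/(23/4) = 2 + 4/23 = 50/23
11 + 1/(50/23) = 11 + 23/50 = 573/50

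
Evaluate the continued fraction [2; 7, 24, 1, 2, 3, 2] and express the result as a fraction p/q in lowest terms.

Compute successive convergents:
a_0 = 2: 2/1
a_1 = 7: 15/7
a_2 = 24: 362/169
a_3 = 1: 377/176
a_4 = 2: 1116/521
a_5 = 3: 3725/1739
a_6 = 2: 8566/3999

8566/3999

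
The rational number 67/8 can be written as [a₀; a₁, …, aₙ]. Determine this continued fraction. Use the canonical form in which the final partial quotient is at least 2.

⌊67/8⌋ = 8, remainder 3
⌊8/3⌋ = 2, remainder 2
⌊3/2⌋ = 1, remainder 1
⌊2/1⌋ = 2, remainder 0

[8; 2, 1, 2]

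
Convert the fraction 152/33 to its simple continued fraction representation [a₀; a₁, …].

[4; 1, 1, 1, 1, 6]

Repeatedly divide and take the remainder:
⌊152/33⌋ = 4, remainder 20
⌊33/20⌋ = 1, remainder 13
⌊20/13⌋ = 1, remainder 7
⌊13/7⌋ = 1, remainder 6
⌊7/6⌋ = 1, remainder 1
⌊6/1⌋ = 6, remainder 0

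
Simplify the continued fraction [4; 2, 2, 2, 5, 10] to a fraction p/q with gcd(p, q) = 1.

a_0 = 4: 4/1
a_1 = 2: 9/2
a_2 = 2: 22/5
a_3 = 2: 53/12
a_4 = 5: 287/65
a_5 = 10: 2923/662

2923/662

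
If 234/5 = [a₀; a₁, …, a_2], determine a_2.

4

Apply division with remainder until the remainder is 0:
234 ÷ 5 → quotient 46, remainder 4
5 ÷ 4 → quotient 1, remainder 1
4 ÷ 1 → quotient 4, remainder 0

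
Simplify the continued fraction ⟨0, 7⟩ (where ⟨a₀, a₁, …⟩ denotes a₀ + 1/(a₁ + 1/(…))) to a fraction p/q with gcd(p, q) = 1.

1/7

Start with 7.
0 + 1/(7/1) = 0 + 1/7 = 1/7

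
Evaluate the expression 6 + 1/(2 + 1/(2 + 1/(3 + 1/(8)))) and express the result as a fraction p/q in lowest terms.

904/141

Build up convergents one term at a time:
a_0 = 6: 6/1
a_1 = 2: 13/2
a_2 = 2: 32/5
a_3 = 3: 109/17
a_4 = 8: 904/141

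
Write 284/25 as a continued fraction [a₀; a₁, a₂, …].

[11; 2, 1, 3, 2]

284 ÷ 25 → quotient 11, remainder 9
25 ÷ 9 → quotient 2, remainder 7
9 ÷ 7 → quotient 1, remainder 2
7 ÷ 2 → quotient 3, remainder 1
2 ÷ 1 → quotient 2, remainder 0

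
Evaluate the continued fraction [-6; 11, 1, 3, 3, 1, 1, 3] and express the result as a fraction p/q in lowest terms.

-7447/1259

Start with 3.
1 + 1/(3/1) = 1 + 1/3 = 4/3
1 + 1/(4/3) = 1 + 3/4 = 7/4
3 + 1/(7/4) = 3 + 4/7 = 25/7
3 + 1/(25/7) = 3 + 7/25 = 82/25
1 + 1/(82/25) = 1 + 25/82 = 107/82
11 + 1/(107/82) = 11 + 82/107 = 1259/107
-6 + 1/(1259/107) = -6 + 107/1259 = -7447/1259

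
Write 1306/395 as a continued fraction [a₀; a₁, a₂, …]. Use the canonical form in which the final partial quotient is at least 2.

1306 ÷ 395 → quotient 3, remainder 121
395 ÷ 121 → quotient 3, remainder 32
121 ÷ 32 → quotient 3, remainder 25
32 ÷ 25 → quotient 1, remainder 7
25 ÷ 7 → quotient 3, remainder 4
7 ÷ 4 → quotient 1, remainder 3
4 ÷ 3 → quotient 1, remainder 1
3 ÷ 1 → quotient 3, remainder 0

[3; 3, 3, 1, 3, 1, 1, 3]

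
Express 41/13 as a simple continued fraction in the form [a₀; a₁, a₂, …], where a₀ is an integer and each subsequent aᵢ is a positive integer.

41 = 3·13 + 2, so a_0 = 3
13 = 6·2 + 1, so a_1 = 6
2 = 2·1 + 0, so a_2 = 2

[3; 6, 2]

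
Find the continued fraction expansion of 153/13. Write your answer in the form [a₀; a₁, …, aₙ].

[11; 1, 3, 3]

Repeatedly divide and take the remainder:
153 = 11·13 + 10, so a_0 = 11
13 = 1·10 + 3, so a_1 = 1
10 = 3·3 + 1, so a_2 = 3
3 = 3·1 + 0, so a_3 = 3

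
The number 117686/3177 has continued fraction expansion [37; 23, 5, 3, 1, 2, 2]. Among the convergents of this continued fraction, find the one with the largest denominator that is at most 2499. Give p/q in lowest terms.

49823/1345

a_0 = 37: 37/1  (≤ bound)
a_1 = 23: 852/23  (≤ bound)
a_2 = 5: 4297/116  (≤ bound)
a_3 = 3: 13743/371  (≤ bound)
a_4 = 1: 18040/487  (≤ bound)
a_5 = 2: 49823/1345  (≤ bound)
a_6 = 2: 117686/3177  (> 2499, stop)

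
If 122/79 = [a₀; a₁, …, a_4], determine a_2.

122 ÷ 79 → quotient 1, remainder 43
79 ÷ 43 → quotient 1, remainder 36
43 ÷ 36 → quotient 1, remainder 7

1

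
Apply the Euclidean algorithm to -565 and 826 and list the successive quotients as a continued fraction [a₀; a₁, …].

-565 = -1·826 + 261, so a_0 = -1
826 = 3·261 + 43, so a_1 = 3
261 = 6·43 + 3, so a_2 = 6
43 = 14·3 + 1, so a_3 = 14
3 = 3·1 + 0, so a_4 = 3

[-1; 3, 6, 14, 3]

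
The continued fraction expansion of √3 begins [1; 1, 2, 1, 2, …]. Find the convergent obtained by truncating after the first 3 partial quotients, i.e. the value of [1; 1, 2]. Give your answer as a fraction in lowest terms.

5/3

Start with 2.
1 + 1/(2/1) = 1 + 1/2 = 3/2
1 + 1/(3/2) = 1 + 2/3 = 5/3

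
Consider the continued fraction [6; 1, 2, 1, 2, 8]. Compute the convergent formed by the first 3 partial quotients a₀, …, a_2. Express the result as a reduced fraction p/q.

20/3

Start with 2.
1 + 1/(2/1) = 1 + 1/2 = 3/2
6 + 1/(3/2) = 6 + 2/3 = 20/3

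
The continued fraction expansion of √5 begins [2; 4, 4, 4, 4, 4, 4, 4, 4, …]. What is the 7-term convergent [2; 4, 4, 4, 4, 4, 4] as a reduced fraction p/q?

12238/5473

Start with 4.
4 + 1/(4/1) = 4 + 1/4 = 17/4
4 + 1/(17/4) = 4 + 4/17 = 72/17
4 + 1/(72/17) = 4 + 17/72 = 305/72
4 + 1/(305/72) = 4 + 72/305 = 1292/305
4 + 1/(1292/305) = 4 + 305/1292 = 5473/1292
2 + 1/(5473/1292) = 2 + 1292/5473 = 12238/5473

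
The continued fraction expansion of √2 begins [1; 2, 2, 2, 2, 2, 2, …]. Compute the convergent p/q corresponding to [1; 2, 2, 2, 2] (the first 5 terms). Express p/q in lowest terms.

41/29

Start with 2.
2 + 1/(2/1) = 2 + 1/2 = 5/2
2 + 1/(5/2) = 2 + 2/5 = 12/5
2 + 1/(12/5) = 2 + 5/12 = 29/12
1 + 1/(29/12) = 1 + 12/29 = 41/29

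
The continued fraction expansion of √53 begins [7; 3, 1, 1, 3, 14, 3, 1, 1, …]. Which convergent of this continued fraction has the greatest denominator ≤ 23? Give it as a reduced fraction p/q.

a_0 = 7: 7/1  (≤ bound)
a_1 = 3: 22/3  (≤ bound)
a_2 = 1: 29/4  (≤ bound)
a_3 = 1: 51/7  (≤ bound)
a_4 = 3: 182/25  (> 23, stop)

51/7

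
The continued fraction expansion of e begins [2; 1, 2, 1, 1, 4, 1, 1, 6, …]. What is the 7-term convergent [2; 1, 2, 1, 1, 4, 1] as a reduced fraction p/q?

106/39

a_0 = 2: 2/1
a_1 = 1: 3/1
a_2 = 2: 8/3
a_3 = 1: 11/4
a_4 = 1: 19/7
a_5 = 4: 87/32
a_6 = 1: 106/39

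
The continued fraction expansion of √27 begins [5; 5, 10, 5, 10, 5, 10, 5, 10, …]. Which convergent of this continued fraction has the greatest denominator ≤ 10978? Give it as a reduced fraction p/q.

a_0 = 5: 5/1  (≤ bound)
a_1 = 5: 26/5  (≤ bound)
a_2 = 10: 265/51  (≤ bound)
a_3 = 5: 1351/260  (≤ bound)
a_4 = 10: 13775/2651  (≤ bound)
a_5 = 5: 70226/13515  (> 10978, stop)

13775/2651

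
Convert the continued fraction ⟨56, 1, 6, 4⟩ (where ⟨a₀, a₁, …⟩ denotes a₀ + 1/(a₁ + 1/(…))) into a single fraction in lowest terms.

Build up convergents one term at a time:
a_0 = 56: 56/1
a_1 = 1: 57/1
a_2 = 6: 398/7
a_3 = 4: 1649/29

1649/29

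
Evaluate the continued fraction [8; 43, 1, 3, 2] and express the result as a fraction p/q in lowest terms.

Collapse the nested fraction from the inside out:
Start with 2.
3 + 1/(2/1) = 3 + 1/2 = 7/2
1 + 1/(7/2) = 1 + 2/7 = 9/7
43 + 1/(9/7) = 43 + 7/9 = 394/9
8 + 1/(394/9) = 8 + 9/394 = 3161/394

3161/394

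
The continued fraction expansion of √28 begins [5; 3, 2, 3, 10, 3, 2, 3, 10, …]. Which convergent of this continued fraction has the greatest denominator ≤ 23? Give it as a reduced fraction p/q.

a_0 = 5: 5/1  (≤ bound)
a_1 = 3: 16/3  (≤ bound)
a_2 = 2: 37/7  (≤ bound)
a_3 = 3: 127/24  (> 23, stop)

37/7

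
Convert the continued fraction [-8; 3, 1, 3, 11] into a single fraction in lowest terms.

-1307/169

Build up convergents one term at a time:
a_0 = -8: -8/1
a_1 = 3: -23/3
a_2 = 1: -31/4
a_3 = 3: -116/15
a_4 = 11: -1307/169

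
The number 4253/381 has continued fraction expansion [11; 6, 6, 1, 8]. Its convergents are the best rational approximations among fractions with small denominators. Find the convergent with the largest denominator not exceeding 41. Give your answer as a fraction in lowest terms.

413/37

a_0 = 11: 11/1  (≤ bound)
a_1 = 6: 67/6  (≤ bound)
a_2 = 6: 413/37  (≤ bound)
a_3 = 1: 480/43  (> 41, stop)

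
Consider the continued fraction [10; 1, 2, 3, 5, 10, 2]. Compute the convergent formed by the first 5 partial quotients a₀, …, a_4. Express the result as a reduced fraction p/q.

567/53

Start with 5.
3 + 1/(5/1) = 3 + 1/5 = 16/5
2 + 1/(16/5) = 2 + 5/16 = 37/16
1 + 1/(37/16) = 1 + 16/37 = 53/37
10 + 1/(53/37) = 10 + 37/53 = 567/53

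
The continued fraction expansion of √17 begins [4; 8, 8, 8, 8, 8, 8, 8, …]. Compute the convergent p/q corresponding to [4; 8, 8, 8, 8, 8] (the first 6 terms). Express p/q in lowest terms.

Compute successive convergents:
a_0 = 4: 4/1
a_1 = 8: 33/8
a_2 = 8: 268/65
a_3 = 8: 2177/528
a_4 = 8: 17684/4289
a_5 = 8: 143649/34840

143649/34840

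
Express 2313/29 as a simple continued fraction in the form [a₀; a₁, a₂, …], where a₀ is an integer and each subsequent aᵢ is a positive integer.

2313 ÷ 29 → quotient 79, remainder 22
29 ÷ 22 → quotient 1, remainder 7
22 ÷ 7 → quotient 3, remainder 1
7 ÷ 1 → quotient 7, remainder 0

[79; 1, 3, 7]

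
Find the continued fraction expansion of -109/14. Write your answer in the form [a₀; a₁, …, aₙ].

-109 ÷ 14 → quotient -8, remainder 3
14 ÷ 3 → quotient 4, remainder 2
3 ÷ 2 → quotient 1, remainder 1
2 ÷ 1 → quotient 2, remainder 0

[-8; 4, 1, 2]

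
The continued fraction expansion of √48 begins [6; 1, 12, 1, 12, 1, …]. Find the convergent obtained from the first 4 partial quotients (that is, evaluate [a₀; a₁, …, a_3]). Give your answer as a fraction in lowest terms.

Work from the innermost term outward:
Start with 1.
12 + 1/(1/1) = 12 + 1/1 = 13/1
1 + 1/(13/1) = 1 + 1/13 = 14/13
6 + 1/(14/13) = 6 + 13/14 = 97/14

97/14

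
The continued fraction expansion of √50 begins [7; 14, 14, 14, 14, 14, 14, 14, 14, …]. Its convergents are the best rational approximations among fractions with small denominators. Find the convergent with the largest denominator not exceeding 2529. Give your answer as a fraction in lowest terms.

1393/197

a_0 = 7: 7/1  (≤ bound)
a_1 = 14: 99/14  (≤ bound)
a_2 = 14: 1393/197  (≤ bound)
a_3 = 14: 19601/2772  (> 2529, stop)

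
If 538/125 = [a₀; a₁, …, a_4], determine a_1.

Apply division with remainder until the remainder is 0:
⌊538/125⌋ = 4, remainder 38
⌊125/38⌋ = 3, remainder 11

3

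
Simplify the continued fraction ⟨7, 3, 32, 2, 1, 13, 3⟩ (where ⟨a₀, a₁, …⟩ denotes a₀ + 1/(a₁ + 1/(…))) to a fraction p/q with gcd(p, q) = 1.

a_0 = 7: 7/1
a_1 = 3: 22/3
a_2 = 32: 711/97
a_3 = 2: 1444/197
a_4 = 1: 2155/294
a_5 = 13: 29459/4019
a_6 = 3: 90532/12351

90532/12351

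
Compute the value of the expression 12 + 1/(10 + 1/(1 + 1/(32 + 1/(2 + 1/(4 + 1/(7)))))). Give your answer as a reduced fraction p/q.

288362/23849

a_0 = 12: 12/1
a_1 = 10: 121/10
a_2 = 1: 133/11
a_3 = 32: 4377/362
a_4 = 2: 8887/735
a_5 = 4: 39925/3302
a_6 = 7: 288362/23849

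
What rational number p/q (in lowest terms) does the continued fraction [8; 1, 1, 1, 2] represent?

Start with 2.
1 + 1/(2/1) = 1 + 1/2 = 3/2
1 + 1/(3/2) = 1 + 2/3 = 5/3
1 + 1/(5/3) = 1 + 3/5 = 8/5
8 + 1/(8/5) = 8 + 5/8 = 69/8

69/8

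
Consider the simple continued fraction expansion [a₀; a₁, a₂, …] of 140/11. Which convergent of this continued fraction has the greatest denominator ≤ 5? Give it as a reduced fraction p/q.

a_0 = 12: 12/1  (≤ bound)
a_1 = 1: 13/1  (≤ bound)
a_2 = 2: 38/3  (≤ bound)
a_3 = 1: 51/4  (≤ bound)
a_4 = 2: 140/11  (> 5, stop)

51/4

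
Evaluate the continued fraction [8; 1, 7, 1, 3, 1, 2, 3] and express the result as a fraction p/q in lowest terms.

Start with 3.
2 + 1/(3/1) = 2 + 1/3 = 7/3
1 + 1/(7/3) = 1 + 3/7 = 10/7
3 + 1/(10/7) = 3 + 7/10 = 37/10
1 + 1/(37/10) = 1 + 10/37 = 47/37
7 + 1/(47/37) = 7 + 37/47 = 366/47
1 + 1/(366/47) = 1 + 47/366 = 413/366
8 + 1/(413/366) = 8 + 366/413 = 3670/413

3670/413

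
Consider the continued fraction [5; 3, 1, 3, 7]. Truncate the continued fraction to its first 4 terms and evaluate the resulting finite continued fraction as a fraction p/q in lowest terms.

79/15

Start with 3.
1 + 1/(3/1) = 1 + 1/3 = 4/3
3 + 1/(4/3) = 3 + 3/4 = 15/4
5 + 1/(15/4) = 5 + 4/15 = 79/15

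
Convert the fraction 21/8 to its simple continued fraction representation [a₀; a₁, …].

[2; 1, 1, 1, 2]

Apply division with remainder until the remainder is 0:
⌊21/8⌋ = 2, remainder 5
⌊8/5⌋ = 1, remainder 3
⌊5/3⌋ = 1, remainder 2
⌊3/2⌋ = 1, remainder 1
⌊2/1⌋ = 2, remainder 0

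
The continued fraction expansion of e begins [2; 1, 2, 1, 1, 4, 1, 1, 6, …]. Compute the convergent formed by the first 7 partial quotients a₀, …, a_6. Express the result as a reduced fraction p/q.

Build up convergents one term at a time:
a_0 = 2: 2/1
a_1 = 1: 3/1
a_2 = 2: 8/3
a_3 = 1: 11/4
a_4 = 1: 19/7
a_5 = 4: 87/32
a_6 = 1: 106/39

106/39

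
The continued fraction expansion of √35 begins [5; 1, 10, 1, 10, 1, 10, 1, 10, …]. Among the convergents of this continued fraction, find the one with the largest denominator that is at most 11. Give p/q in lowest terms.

65/11

List convergents until the denominator exceeds the bound:
a_0 = 5: 5/1  (≤ bound)
a_1 = 1: 6/1  (≤ bound)
a_2 = 10: 65/11  (≤ bound)
a_3 = 1: 71/12  (> 11, stop)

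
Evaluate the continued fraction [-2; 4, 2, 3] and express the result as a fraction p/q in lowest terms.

a_0 = -2: -2/1
a_1 = 4: -7/4
a_2 = 2: -16/9
a_3 = 3: -55/31

-55/31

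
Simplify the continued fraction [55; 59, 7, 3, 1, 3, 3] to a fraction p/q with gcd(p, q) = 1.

Start with 3.
3 + 1/(3/1) = 3 + 1/3 = 10/3
1 + 1/(10/3) = 1 + 3/10 = 13/10
3 + 1/(13/10) = 3 + 10/13 = 49/13
7 + 1/(49/13) = 7 + 13/49 = 356/49
59 + 1/(356/49) = 59 + 49/356 = 21053/356
55 + 1/(21053/356) = 55 + 356/21053 = 1158271/21053

1158271/21053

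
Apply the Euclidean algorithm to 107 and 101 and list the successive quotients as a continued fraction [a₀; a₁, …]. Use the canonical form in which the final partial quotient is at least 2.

[1; 16, 1, 5]

107 = 1·101 + 6, so a_0 = 1
101 = 16·6 + 5, so a_1 = 16
6 = 1·5 + 1, so a_2 = 1
5 = 5·1 + 0, so a_3 = 5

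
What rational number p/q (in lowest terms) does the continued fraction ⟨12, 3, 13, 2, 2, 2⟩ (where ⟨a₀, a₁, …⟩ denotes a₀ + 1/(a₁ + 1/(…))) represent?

6101/495

Use the convergent recurrence hₖ = aₖ·hₖ₋₁ + hₖ₋₂ (and likewise for the denominators kₖ):
a_0 = 12: 12/1
a_1 = 3: 37/3
a_2 = 13: 493/40
a_3 = 2: 1023/83
a_4 = 2: 2539/206
a_5 = 2: 6101/495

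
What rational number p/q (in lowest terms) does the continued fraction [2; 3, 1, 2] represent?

25/11

Start with 2.
1 + 1/(2/1) = 1 + 1/2 = 3/2
3 + 1/(3/2) = 3 + 2/3 = 11/3
2 + 1/(11/3) = 2 + 3/11 = 25/11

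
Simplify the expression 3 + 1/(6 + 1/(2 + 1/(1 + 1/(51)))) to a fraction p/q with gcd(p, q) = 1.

3101/982

a_0 = 3: 3/1
a_1 = 6: 19/6
a_2 = 2: 41/13
a_3 = 1: 60/19
a_4 = 51: 3101/982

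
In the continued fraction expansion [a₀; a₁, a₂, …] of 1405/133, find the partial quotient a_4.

2

1405 ÷ 133 → quotient 10, remainder 75
133 ÷ 75 → quotient 1, remainder 58
75 ÷ 58 → quotient 1, remainder 17
58 ÷ 17 → quotient 3, remainder 7
17 ÷ 7 → quotient 2, remainder 3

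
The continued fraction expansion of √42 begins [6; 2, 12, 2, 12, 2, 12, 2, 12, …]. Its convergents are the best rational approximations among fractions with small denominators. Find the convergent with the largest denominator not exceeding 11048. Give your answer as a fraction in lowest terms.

List convergents until the denominator exceeds the bound:
a_0 = 6: 6/1  (≤ bound)
a_1 = 2: 13/2  (≤ bound)
a_2 = 12: 162/25  (≤ bound)
a_3 = 2: 337/52  (≤ bound)
a_4 = 12: 4206/649  (≤ bound)
a_5 = 2: 8749/1350  (≤ bound)
a_6 = 12: 109194/16849  (> 11048, stop)

8749/1350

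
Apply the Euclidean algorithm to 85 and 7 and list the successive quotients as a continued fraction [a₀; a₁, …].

[12; 7]

Repeatedly divide and take the remainder:
85 = 12·7 + 1, so a_0 = 12
7 = 7·1 + 0, so a_1 = 7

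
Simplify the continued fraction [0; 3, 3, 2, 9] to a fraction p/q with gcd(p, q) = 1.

66/217

a_0 = 0: 0/1
a_1 = 3: 1/3
a_2 = 3: 3/10
a_3 = 2: 7/23
a_4 = 9: 66/217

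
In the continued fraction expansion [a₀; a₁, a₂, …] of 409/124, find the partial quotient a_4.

409 ÷ 124 → quotient 3, remainder 37
124 ÷ 37 → quotient 3, remainder 13
37 ÷ 13 → quotient 2, remainder 11
13 ÷ 11 → quotient 1, remainder 2
11 ÷ 2 → quotient 5, remainder 1

5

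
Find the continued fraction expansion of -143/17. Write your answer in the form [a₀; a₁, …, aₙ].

[-9; 1, 1, 2, 3]

Apply division with remainder until the remainder is 0:
⌊-143/17⌋ = -9, remainder 10
⌊17/10⌋ = 1, remainder 7
⌊10/7⌋ = 1, remainder 3
⌊7/3⌋ = 2, remainder 1
⌊3/1⌋ = 3, remainder 0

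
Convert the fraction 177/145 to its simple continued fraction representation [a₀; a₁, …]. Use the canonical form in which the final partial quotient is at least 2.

[1; 4, 1, 1, 7, 2]

Run the Euclidean algorithm, recording each quotient:
177 ÷ 145 → quotient 1, remainder 32
145 ÷ 32 → quotient 4, remainder 17
32 ÷ 17 → quotient 1, remainder 15
17 ÷ 15 → quotient 1, remainder 2
15 ÷ 2 → quotient 7, remainder 1
2 ÷ 1 → quotient 2, remainder 0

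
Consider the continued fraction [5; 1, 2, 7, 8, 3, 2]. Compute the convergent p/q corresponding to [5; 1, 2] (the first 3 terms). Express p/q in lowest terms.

17/3

Work from the innermost term outward:
Start with 2.
1 + 1/(2/1) = 1 + 1/2 = 3/2
5 + 1/(3/2) = 5 + 2/3 = 17/3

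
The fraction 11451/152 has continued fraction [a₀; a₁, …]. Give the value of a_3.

Run the Euclidean algorithm, recording each quotient:
11451 = 75·152 + 51, so a_0 = 75
152 = 2·51 + 50, so a_1 = 2
51 = 1·50 + 1, so a_2 = 1
50 = 50·1 + 0, so a_3 = 50

50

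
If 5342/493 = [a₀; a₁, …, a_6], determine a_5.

1

5342 ÷ 493 → quotient 10, remainder 412
493 ÷ 412 → quotient 1, remainder 81
412 ÷ 81 → quotient 5, remainder 7
81 ÷ 7 → quotient 11, remainder 4
7 ÷ 4 → quotient 1, remainder 3
4 ÷ 3 → quotient 1, remainder 1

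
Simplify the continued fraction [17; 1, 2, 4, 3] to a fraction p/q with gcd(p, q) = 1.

743/42

a_0 = 17: 17/1
a_1 = 1: 18/1
a_2 = 2: 53/3
a_3 = 4: 230/13
a_4 = 3: 743/42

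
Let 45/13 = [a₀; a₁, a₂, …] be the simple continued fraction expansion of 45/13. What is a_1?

⌊45/13⌋ = 3, remainder 6
⌊13/6⌋ = 2, remainder 1

2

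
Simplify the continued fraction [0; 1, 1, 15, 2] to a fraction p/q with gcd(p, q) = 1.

a_0 = 0: 0/1
a_1 = 1: 1/1
a_2 = 1: 1/2
a_3 = 15: 16/31
a_4 = 2: 33/64

33/64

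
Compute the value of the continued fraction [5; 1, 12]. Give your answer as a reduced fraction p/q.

77/13

Starting at the tail and folding back:
Start with 12.
1 + 1/(12/1) = 1 + 1/12 = 13/12
5 + 1/(13/12) = 5 + 12/13 = 77/13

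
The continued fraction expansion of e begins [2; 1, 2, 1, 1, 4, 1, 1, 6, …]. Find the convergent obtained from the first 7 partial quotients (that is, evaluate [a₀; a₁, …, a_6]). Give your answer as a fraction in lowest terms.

106/39

a_0 = 2: 2/1
a_1 = 1: 3/1
a_2 = 2: 8/3
a_3 = 1: 11/4
a_4 = 1: 19/7
a_5 = 4: 87/32
a_6 = 1: 106/39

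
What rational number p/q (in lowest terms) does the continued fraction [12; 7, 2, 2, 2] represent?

1080/89

Start with 2.
2 + 1/(2/1) = 2 + 1/2 = 5/2
2 + 1/(5/2) = 2 + 2/5 = 12/5
7 + 1/(12/5) = 7 + 5/12 = 89/12
12 + 1/(89/12) = 12 + 12/89 = 1080/89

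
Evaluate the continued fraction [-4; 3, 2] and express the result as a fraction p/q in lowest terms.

Build up convergents one term at a time:
a_0 = -4: -4/1
a_1 = 3: -11/3
a_2 = 2: -26/7

-26/7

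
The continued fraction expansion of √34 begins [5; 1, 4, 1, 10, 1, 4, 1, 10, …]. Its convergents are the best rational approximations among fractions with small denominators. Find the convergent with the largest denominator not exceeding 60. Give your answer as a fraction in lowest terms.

35/6

a_0 = 5: 5/1  (≤ bound)
a_1 = 1: 6/1  (≤ bound)
a_2 = 4: 29/5  (≤ bound)
a_3 = 1: 35/6  (≤ bound)
a_4 = 10: 379/65  (> 60, stop)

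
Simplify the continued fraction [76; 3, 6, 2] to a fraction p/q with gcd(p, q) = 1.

3129/41

Start with 2.
6 + 1/(2/1) = 6 + 1/2 = 13/2
3 + 1/(13/2) = 3 + 2/13 = 41/13
76 + 1/(41/13) = 76 + 13/41 = 3129/41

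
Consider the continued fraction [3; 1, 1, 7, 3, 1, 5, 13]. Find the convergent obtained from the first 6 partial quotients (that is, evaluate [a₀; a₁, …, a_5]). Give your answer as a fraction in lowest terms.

Start with 1.
3 + 1/(1/1) = 3 + 1/1 = 4/1
7 + 1/(4/1) = 7 + 1/4 = 29/4
1 + 1/(29/4) = 1 + 4/29 = 33/29
1 + 1/(33/29) = 1 + 29/33 = 62/33
3 + 1/(62/33) = 3 + 33/62 = 219/62

219/62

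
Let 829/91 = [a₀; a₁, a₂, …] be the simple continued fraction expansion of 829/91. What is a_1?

9

829 ÷ 91 → quotient 9, remainder 10
91 ÷ 10 → quotient 9, remainder 1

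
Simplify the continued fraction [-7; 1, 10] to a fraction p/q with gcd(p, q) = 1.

-67/11

Work from the innermost term outward:
Start with 10.
1 + 1/(10/1) = 1 + 1/10 = 11/10
-7 + 1/(11/10) = -7 + 10/11 = -67/11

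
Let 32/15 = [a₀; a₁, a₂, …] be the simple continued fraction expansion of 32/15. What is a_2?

2

32 = 2·15 + 2, so a_0 = 2
15 = 7·2 + 1, so a_1 = 7
2 = 2·1 + 0, so a_2 = 2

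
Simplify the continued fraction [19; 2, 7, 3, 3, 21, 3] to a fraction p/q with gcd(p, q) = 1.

197113/10125

a_0 = 19: 19/1
a_1 = 2: 39/2
a_2 = 7: 292/15
a_3 = 3: 915/47
a_4 = 3: 3037/156
a_5 = 21: 64692/3323
a_6 = 3: 197113/10125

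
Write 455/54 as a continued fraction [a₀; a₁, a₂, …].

[8; 2, 2, 1, 7]

455 = 8·54 + 23, so a_0 = 8
54 = 2·23 + 8, so a_1 = 2
23 = 2·8 + 7, so a_2 = 2
8 = 1·7 + 1, so a_3 = 1
7 = 7·1 + 0, so a_4 = 7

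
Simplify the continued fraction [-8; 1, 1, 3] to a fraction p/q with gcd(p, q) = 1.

-52/7

Starting at the tail and folding back:
Start with 3.
1 + 1/(3/1) = 1 + 1/3 = 4/3
1 + 1/(4/3) = 1 + 3/4 = 7/4
-8 + 1/(7/4) = -8 + 4/7 = -52/7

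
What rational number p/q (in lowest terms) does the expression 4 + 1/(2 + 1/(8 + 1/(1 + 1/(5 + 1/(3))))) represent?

Collapse the nested fraction from the inside out:
Start with 3.
5 + 1/(3/1) = 5 + 1/3 = 16/3
1 + 1/(16/3) = 1 + 3/16 = 19/16
8 + 1/(19/16) = 8 + 16/19 = 168/19
2 + 1/(168/19) = 2 + 19/168 = 355/168
4 + 1/(355/168) = 4 + 168/355 = 1588/355

1588/355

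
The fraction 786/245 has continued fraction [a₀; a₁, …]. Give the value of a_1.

Repeatedly divide and take the remainder:
786 = 3·245 + 51, so a_0 = 3
245 = 4·51 + 41, so a_1 = 4

4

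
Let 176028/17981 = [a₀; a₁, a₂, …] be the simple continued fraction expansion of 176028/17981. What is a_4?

176028 = 9·17981 + 14199, so a_0 = 9
17981 = 1·14199 + 3782, so a_1 = 1
14199 = 3·3782 + 2853, so a_2 = 3
3782 = 1·2853 + 929, so a_3 = 1
2853 = 3·929 + 66, so a_4 = 3

3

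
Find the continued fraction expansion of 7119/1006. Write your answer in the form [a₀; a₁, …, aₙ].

[7; 13, 15, 2, 2]

7119 ÷ 1006 → quotient 7, remainder 77
1006 ÷ 77 → quotient 13, remainder 5
77 ÷ 5 → quotient 15, remainder 2
5 ÷ 2 → quotient 2, remainder 1
2 ÷ 1 → quotient 2, remainder 0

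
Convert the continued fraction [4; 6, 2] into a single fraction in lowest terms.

54/13

Use the convergent recurrence hₖ = aₖ·hₖ₋₁ + hₖ₋₂ (and likewise for the denominators kₖ):
a_0 = 4: 4/1
a_1 = 6: 25/6
a_2 = 2: 54/13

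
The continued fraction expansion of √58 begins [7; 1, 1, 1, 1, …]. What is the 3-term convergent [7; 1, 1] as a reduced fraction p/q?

15/2

Start with 1.
1 + 1/(1/1) = 1 + 1/1 = 2/1
7 + 1/(2/1) = 7 + 1/2 = 15/2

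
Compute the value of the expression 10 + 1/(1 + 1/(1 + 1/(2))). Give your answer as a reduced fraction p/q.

Start with 2.
1 + 1/(2/1) = 1 + 1/2 = 3/2
1 + 1/(3/2) = 1 + 2/3 = 5/3
10 + 1/(5/3) = 10 + 3/5 = 53/5

53/5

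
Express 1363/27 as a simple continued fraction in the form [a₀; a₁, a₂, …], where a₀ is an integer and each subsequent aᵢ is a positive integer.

[50; 2, 13]

Apply division with remainder until the remainder is 0:
1363 ÷ 27 → quotient 50, remainder 13
27 ÷ 13 → quotient 2, remainder 1
13 ÷ 1 → quotient 13, remainder 0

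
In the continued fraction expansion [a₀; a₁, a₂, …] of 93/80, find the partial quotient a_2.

6

93 = 1·80 + 13, so a_0 = 1
80 = 6·13 + 2, so a_1 = 6
13 = 6·2 + 1, so a_2 = 6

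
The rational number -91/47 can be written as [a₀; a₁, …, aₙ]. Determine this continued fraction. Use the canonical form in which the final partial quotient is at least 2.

Run the Euclidean algorithm, recording each quotient:
-91 ÷ 47 → quotient -2, remainder 3
47 ÷ 3 → quotient 15, remainder 2
3 ÷ 2 → quotient 1, remainder 1
2 ÷ 1 → quotient 2, remainder 0

[-2; 15, 1, 2]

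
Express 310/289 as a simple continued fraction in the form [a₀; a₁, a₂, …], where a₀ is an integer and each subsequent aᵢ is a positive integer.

[1; 13, 1, 3, 5]

310 ÷ 289 → quotient 1, remainder 21
289 ÷ 21 → quotient 13, remainder 16
21 ÷ 16 → quotient 1, remainder 5
16 ÷ 5 → quotient 3, remainder 1
5 ÷ 1 → quotient 5, remainder 0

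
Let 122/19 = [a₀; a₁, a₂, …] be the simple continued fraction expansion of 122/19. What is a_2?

⌊122/19⌋ = 6, remainder 8
⌊19/8⌋ = 2, remainder 3
⌊8/3⌋ = 2, remainder 2

2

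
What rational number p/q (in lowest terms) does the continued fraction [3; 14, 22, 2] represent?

a_0 = 3: 3/1
a_1 = 14: 43/14
a_2 = 22: 949/309
a_3 = 2: 1941/632

1941/632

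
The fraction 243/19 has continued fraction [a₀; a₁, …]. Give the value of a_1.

243 ÷ 19 → quotient 12, remainder 15
19 ÷ 15 → quotient 1, remainder 4

1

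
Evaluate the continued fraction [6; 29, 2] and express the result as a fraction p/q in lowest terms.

356/59

a_0 = 6: 6/1
a_1 = 29: 175/29
a_2 = 2: 356/59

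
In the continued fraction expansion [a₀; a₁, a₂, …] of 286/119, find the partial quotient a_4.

286 ÷ 119 → quotient 2, remainder 48
119 ÷ 48 → quotient 2, remainder 23
48 ÷ 23 → quotient 2, remainder 2
23 ÷ 2 → quotient 11, remainder 1
2 ÷ 1 → quotient 2, remainder 0

2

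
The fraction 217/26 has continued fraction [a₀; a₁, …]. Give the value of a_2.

1

217 ÷ 26 → quotient 8, remainder 9
26 ÷ 9 → quotient 2, remainder 8
9 ÷ 8 → quotient 1, remainder 1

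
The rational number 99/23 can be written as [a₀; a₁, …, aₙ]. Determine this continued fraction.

⌊99/23⌋ = 4, remainder 7
⌊23/7⌋ = 3, remainder 2
⌊7/2⌋ = 3, remainder 1
⌊2/1⌋ = 2, remainder 0

[4; 3, 3, 2]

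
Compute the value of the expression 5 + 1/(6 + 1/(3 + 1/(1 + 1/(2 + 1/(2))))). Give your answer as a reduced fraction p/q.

841/163

Starting at the tail and folding back:
Start with 2.
2 + 1/(2/1) = 2 + 1/2 = 5/2
1 + 1/(5/2) = 1 + 2/5 = 7/5
3 + 1/(7/5) = 3 + 5/7 = 26/7
6 + 1/(26/7) = 6 + 7/26 = 163/26
5 + 1/(163/26) = 5 + 26/163 = 841/163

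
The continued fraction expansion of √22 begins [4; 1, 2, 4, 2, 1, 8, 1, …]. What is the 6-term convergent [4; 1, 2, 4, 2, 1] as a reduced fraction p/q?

197/42

a_0 = 4: 4/1
a_1 = 1: 5/1
a_2 = 2: 14/3
a_3 = 4: 61/13
a_4 = 2: 136/29
a_5 = 1: 197/42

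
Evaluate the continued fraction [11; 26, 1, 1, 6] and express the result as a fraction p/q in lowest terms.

3808/345

Start with 6.
1 + 1/(6/1) = 1 + 1/6 = 7/6
1 + 1/(7/6) = 1 + 6/7 = 13/7
26 + 1/(13/7) = 26 + 7/13 = 345/13
11 + 1/(345/13) = 11 + 13/345 = 3808/345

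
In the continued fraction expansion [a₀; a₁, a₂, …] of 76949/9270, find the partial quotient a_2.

76949 = 8·9270 + 2789, so a_0 = 8
9270 = 3·2789 + 903, so a_1 = 3
2789 = 3·903 + 80, so a_2 = 3

3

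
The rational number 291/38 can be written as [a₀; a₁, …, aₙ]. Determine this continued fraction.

Apply division with remainder until the remainder is 0:
291 = 7·38 + 25, so a_0 = 7
38 = 1·25 + 13, so a_1 = 1
25 = 1·13 + 12, so a_2 = 1
13 = 1·12 + 1, so a_3 = 1
12 = 12·1 + 0, so a_4 = 12

[7; 1, 1, 1, 12]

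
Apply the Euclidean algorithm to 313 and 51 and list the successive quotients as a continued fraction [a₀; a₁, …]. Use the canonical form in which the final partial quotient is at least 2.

[6; 7, 3, 2]

313 ÷ 51 → quotient 6, remainder 7
51 ÷ 7 → quotient 7, remainder 2
7 ÷ 2 → quotient 3, remainder 1
2 ÷ 1 → quotient 2, remainder 0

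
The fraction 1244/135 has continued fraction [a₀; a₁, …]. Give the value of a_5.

1244 = 9·135 + 29, so a_0 = 9
135 = 4·29 + 19, so a_1 = 4
29 = 1·19 + 10, so a_2 = 1
19 = 1·10 + 9, so a_3 = 1
10 = 1·9 + 1, so a_4 = 1
9 = 9·1 + 0, so a_5 = 9

9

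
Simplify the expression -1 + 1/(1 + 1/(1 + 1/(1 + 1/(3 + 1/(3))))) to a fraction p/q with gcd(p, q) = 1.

a_0 = -1: -1/1
a_1 = 1: 0/1
a_2 = 1: -1/2
a_3 = 1: -1/3
a_4 = 3: -4/11
a_5 = 3: -13/36

-13/36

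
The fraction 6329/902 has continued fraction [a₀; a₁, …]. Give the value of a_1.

Repeatedly divide and take the remainder:
6329 ÷ 902 → quotient 7, remainder 15
902 ÷ 15 → quotient 60, remainder 2

60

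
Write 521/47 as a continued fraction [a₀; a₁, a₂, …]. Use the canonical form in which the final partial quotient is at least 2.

[11; 11, 1, 3]

Run the Euclidean algorithm, recording each quotient:
521 ÷ 47 → quotient 11, remainder 4
47 ÷ 4 → quotient 11, remainder 3
4 ÷ 3 → quotient 1, remainder 1
3 ÷ 1 → quotient 3, remainder 0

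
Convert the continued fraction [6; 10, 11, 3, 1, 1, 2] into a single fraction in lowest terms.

12491/2048

Build up convergents one term at a time:
a_0 = 6: 6/1
a_1 = 10: 61/10
a_2 = 11: 677/111
a_3 = 3: 2092/343
a_4 = 1: 2769/454
a_5 = 1: 4861/797
a_6 = 2: 12491/2048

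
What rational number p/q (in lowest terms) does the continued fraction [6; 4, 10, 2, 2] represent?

Collapse the nested fraction from the inside out:
Start with 2.
2 + 1/(2/1) = 2 + 1/2 = 5/2
10 + 1/(5/2) = 10 + 2/5 = 52/5
4 + 1/(52/5) = 4 + 5/52 = 213/52
6 + 1/(213/52) = 6 + 52/213 = 1330/213

1330/213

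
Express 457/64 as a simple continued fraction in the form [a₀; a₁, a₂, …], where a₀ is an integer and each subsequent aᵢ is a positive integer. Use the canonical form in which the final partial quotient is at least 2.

[7; 7, 9]

457 = 7·64 + 9, so a_0 = 7
64 = 7·9 + 1, so a_1 = 7
9 = 9·1 + 0, so a_2 = 9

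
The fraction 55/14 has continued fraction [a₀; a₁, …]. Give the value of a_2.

55 ÷ 14 → quotient 3, remainder 13
14 ÷ 13 → quotient 1, remainder 1
13 ÷ 1 → quotient 13, remainder 0

13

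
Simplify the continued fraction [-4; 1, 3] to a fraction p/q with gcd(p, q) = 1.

a_0 = -4: -4/1
a_1 = 1: -3/1
a_2 = 3: -13/4

-13/4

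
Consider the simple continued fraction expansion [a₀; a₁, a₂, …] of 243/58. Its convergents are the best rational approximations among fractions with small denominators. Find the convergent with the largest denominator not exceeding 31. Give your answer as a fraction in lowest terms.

List convergents until the denominator exceeds the bound:
a_0 = 4: 4/1  (≤ bound)
a_1 = 5: 21/5  (≤ bound)
a_2 = 3: 67/16  (≤ bound)
a_3 = 1: 88/21  (≤ bound)
a_4 = 2: 243/58  (> 31, stop)

88/21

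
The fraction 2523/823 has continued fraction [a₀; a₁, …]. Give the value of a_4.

2

Apply division with remainder until the remainder is 0:
2523 ÷ 823 → quotient 3, remainder 54
823 ÷ 54 → quotient 15, remainder 13
54 ÷ 13 → quotient 4, remainder 2
13 ÷ 2 → quotient 6, remainder 1
2 ÷ 1 → quotient 2, remainder 0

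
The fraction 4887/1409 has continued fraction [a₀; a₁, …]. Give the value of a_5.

Repeatedly divide and take the remainder:
4887 = 3·1409 + 660, so a_0 = 3
1409 = 2·660 + 89, so a_1 = 2
660 = 7·89 + 37, so a_2 = 7
89 = 2·37 + 15, so a_3 = 2
37 = 2·15 + 7, so a_4 = 2
15 = 2·7 + 1, so a_5 = 2

2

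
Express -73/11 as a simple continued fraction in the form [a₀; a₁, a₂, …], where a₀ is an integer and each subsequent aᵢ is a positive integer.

[-7; 2, 1, 3]

-73 = -7·11 + 4, so a_0 = -7
11 = 2·4 + 3, so a_1 = 2
4 = 1·3 + 1, so a_2 = 1
3 = 3·1 + 0, so a_3 = 3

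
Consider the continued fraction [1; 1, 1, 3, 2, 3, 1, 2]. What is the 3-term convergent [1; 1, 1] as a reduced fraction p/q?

a_0 = 1: 1/1
a_1 = 1: 2/1
a_2 = 1: 3/2

3/2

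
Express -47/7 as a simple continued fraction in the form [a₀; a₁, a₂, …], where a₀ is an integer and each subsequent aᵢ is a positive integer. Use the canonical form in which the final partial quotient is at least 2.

[-7; 3, 2]

-47 = -7·7 + 2, so a_0 = -7
7 = 3·2 + 1, so a_1 = 3
2 = 2·1 + 0, so a_2 = 2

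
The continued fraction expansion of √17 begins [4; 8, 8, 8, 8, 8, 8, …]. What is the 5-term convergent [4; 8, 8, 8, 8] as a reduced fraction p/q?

Build up convergents one term at a time:
a_0 = 4: 4/1
a_1 = 8: 33/8
a_2 = 8: 268/65
a_3 = 8: 2177/528
a_4 = 8: 17684/4289

17684/4289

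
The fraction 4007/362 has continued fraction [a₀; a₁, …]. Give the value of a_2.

Repeatedly divide and take the remainder:
4007 ÷ 362 → quotient 11, remainder 25
362 ÷ 25 → quotient 14, remainder 12
25 ÷ 12 → quotient 2, remainder 1

2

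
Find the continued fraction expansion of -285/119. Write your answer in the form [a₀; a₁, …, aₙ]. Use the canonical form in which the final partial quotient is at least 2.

Repeatedly divide and take the remainder:
⌊-285/119⌋ = -3, remainder 72
⌊119/72⌋ = 1, remainder 47
⌊72/47⌋ = 1, remainder 25
⌊47/25⌋ = 1, remainder 22
⌊25/22⌋ = 1, remainder 3
⌊22/3⌋ = 7, remainder 1
⌊3/1⌋ = 3, remainder 0

[-3; 1, 1, 1, 1, 7, 3]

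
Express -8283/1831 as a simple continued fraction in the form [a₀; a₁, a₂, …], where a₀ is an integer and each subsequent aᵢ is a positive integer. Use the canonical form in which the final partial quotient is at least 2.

Apply division with remainder until the remainder is 0:
⌊-8283/1831⌋ = -5, remainder 872
⌊1831/872⌋ = 2, remainder 87
⌊872/87⌋ = 10, remainder 2
⌊87/2⌋ = 43, remainder 1
⌊2/1⌋ = 2, remainder 0

[-5; 2, 10, 43, 2]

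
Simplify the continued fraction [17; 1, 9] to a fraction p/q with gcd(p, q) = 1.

179/10

Collapse the nested fraction from the inside out:
Start with 9.
1 + 1/(9/1) = 1 + 1/9 = 10/9
17 + 1/(10/9) = 17 + 9/10 = 179/10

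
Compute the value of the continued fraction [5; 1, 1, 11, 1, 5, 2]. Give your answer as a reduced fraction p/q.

1772/321

Start with 2.
5 + 1/(2/1) = 5 + 1/2 = 11/2
1 + 1/(11/2) = 1 + 2/11 = 13/11
11 + 1/(13/11) = 11 + 11/13 = 154/13
1 + 1/(154/13) = 1 + 13/154 = 167/154
1 + 1/(167/154) = 1 + 154/167 = 321/167
5 + 1/(321/167) = 5 + 167/321 = 1772/321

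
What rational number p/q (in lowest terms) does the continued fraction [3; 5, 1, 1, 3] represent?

124/39

Start with 3.
1 + 1/(3/1) = 1 + 1/3 = 4/3
1 + 1/(4/3) = 1 + 3/4 = 7/4
5 + 1/(7/4) = 5 + 4/7 = 39/7
3 + 1/(39/7) = 3 + 7/39 = 124/39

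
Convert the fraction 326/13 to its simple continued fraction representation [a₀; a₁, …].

Apply division with remainder until the remainder is 0:
326 ÷ 13 → quotient 25, remainder 1
13 ÷ 1 → quotient 13, remainder 0

[25; 13]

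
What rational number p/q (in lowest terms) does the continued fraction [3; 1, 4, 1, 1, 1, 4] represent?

302/79

Start with 4.
1 + 1/(4/1) = 1 + 1/4 = 5/4
1 + 1/(5/4) = 1 + 4/5 = 9/5
1 + 1/(9/5) = 1 + 5/9 = 14/9
4 + 1/(14/9) = 4 + 9/14 = 65/14
1 + 1/(65/14) = 1 + 14/65 = 79/65
3 + 1/(79/65) = 3 + 65/79 = 302/79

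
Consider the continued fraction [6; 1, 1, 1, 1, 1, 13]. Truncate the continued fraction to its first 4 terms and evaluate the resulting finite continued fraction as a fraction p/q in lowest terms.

20/3

Work from the innermost term outward:
Start with 1.
1 + 1/(1/1) = 1 + 1/1 = 2/1
1 + 1/(2/1) = 1 + 1/2 = 3/2
6 + 1/(3/2) = 6 + 2/3 = 20/3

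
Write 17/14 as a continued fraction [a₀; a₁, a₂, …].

17 = 1·14 + 3, so a_0 = 1
14 = 4·3 + 2, so a_1 = 4
3 = 1·2 + 1, so a_2 = 1
2 = 2·1 + 0, so a_3 = 2

[1; 4, 1, 2]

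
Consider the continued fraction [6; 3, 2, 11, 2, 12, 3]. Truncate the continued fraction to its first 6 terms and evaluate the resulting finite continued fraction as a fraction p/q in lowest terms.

Start with 12.
2 + 1/(12/1) = 2 + 1/12 = 25/12
11 + 1/(25/12) = 11 + 12/25 = 287/25
2 + 1/(287/25) = 2 + 25/287 = 599/287
3 + 1/(599/287) = 3 + 287/599 = 2084/599
6 + 1/(2084/599) = 6 + 599/2084 = 13103/2084

13103/2084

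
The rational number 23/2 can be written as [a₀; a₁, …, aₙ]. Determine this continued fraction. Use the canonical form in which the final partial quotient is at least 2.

[11; 2]

⌊23/2⌋ = 11, remainder 1
⌊2/1⌋ = 2, remainder 0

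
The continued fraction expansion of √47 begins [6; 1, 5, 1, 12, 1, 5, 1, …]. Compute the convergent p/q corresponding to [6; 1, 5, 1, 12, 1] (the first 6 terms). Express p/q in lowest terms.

Build up convergents one term at a time:
a_0 = 6: 6/1
a_1 = 1: 7/1
a_2 = 5: 41/6
a_3 = 1: 48/7
a_4 = 12: 617/90
a_5 = 1: 665/97

665/97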